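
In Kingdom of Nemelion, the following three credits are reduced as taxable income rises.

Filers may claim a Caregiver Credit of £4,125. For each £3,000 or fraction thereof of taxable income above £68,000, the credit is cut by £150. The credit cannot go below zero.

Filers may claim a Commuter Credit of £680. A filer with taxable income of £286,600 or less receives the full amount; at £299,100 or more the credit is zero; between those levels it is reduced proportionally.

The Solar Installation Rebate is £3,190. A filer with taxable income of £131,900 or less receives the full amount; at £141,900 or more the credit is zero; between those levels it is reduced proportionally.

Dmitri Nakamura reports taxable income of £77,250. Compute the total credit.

Caregiver Credit: income exceeds £68,000 by £9,250, which is 4 full-or-partial £3,000 increments; reduction = 4 × £150 = £600, leaving £3,525.
Commuter Credit: £77,250 is at or below the £286,600 threshold, so the full £680 applies.
Solar Installation Rebate: £77,250 is at or below the £131,900 threshold, so the full £3,190 applies.
Total: £3,525 + £680 + £3,190 = £7,395.

£7,395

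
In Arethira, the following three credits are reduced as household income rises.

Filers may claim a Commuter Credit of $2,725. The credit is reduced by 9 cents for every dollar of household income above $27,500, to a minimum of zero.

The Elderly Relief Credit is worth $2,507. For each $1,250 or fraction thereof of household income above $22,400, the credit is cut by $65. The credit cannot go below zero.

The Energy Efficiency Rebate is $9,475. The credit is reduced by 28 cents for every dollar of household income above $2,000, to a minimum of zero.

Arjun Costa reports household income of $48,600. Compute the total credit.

$1,968

Commuter Credit: 9% of the $21,100 excess over $27,500 is $1,899; credit = $2,725 − $1,899 = $826.
Elderly Relief Credit: income exceeds $22,400 by $26,200, which is 21 full-or-partial $1,250 increments; reduction = 21 × $65 = $1,365, leaving $1,142.
Energy Efficiency Rebate: 28% of the $46,600 excess over $2,000 is $13,048 ≥ base, so the credit is $0.
Total: $826 + $1,142 + $0 = $1,968.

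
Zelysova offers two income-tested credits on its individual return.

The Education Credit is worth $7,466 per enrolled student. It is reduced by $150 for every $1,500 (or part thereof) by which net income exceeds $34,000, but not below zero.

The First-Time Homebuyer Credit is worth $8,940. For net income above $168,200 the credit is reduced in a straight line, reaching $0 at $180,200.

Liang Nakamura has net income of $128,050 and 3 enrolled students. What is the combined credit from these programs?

Education Credit: base = 3 × $7,466 = $22,398. income exceeds $34,000 by $94,050, which is 63 full-or-partial $1,500 increments; reduction = 63 × $150 = $9,450, leaving $12,948.
First-Time Homebuyer Credit: $128,050 is at or below the $168,200 threshold, so the full $8,940 applies.
Total: $12,948 + $8,940 = $21,888.

$21,888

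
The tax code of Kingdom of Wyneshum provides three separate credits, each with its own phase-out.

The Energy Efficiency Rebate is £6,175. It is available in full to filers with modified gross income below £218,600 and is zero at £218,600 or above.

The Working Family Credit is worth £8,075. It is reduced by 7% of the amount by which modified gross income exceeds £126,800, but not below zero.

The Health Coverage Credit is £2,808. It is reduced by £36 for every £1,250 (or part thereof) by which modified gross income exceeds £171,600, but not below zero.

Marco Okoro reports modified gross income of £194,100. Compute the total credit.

Energy Efficiency Rebate: £194,100 is below the £218,600 cutoff, so the full £6,175 applies.
Working Family Credit: 7% of the £67,300 excess over £126,800 is £4,711; credit = £8,075 − £4,711 = £3,364.
Health Coverage Credit: income exceeds £171,600 by £22,500, which is 18 full-or-partial £1,250 increments; reduction = 18 × £36 = £648, leaving £2,160.
Total: £6,175 + £3,364 + £2,160 = £11,699.

£11,699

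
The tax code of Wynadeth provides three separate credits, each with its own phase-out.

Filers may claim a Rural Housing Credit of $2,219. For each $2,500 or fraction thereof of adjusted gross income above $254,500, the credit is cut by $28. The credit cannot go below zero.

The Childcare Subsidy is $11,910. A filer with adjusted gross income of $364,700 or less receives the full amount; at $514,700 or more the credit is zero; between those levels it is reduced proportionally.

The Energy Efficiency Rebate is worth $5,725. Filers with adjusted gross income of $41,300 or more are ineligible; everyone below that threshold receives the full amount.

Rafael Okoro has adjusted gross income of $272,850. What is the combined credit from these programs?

Rural Housing Credit: income exceeds $254,500 by $18,350, which is 8 full-or-partial $2,500 increments; reduction = 8 × $28 = $224, leaving $1,995.
Childcare Subsidy: $272,850 is at or below the $364,700 threshold, so the full $11,910 applies.
Energy Efficiency Rebate: $272,850 meets or exceeds the $41,300 cutoff, so the credit is $0.
Total: $1,995 + $11,910 + $0 = $13,905.

$13,905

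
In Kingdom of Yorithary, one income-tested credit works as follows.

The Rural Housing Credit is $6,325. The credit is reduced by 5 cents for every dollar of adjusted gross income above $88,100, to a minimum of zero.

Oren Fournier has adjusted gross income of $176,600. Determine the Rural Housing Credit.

Rural Housing Credit: 5% of the $88,500 excess over $88,100 is $4,425; credit = $6,325 − $4,425 = $1,900.

$1,900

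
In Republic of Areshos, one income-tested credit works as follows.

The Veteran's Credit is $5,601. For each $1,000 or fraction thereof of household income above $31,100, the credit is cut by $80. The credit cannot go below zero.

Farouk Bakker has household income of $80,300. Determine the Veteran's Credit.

$1,601

Veteran's Credit: income exceeds $31,100 by $49,200, which is 50 full-or-partial $1,000 increments; reduction = 50 × $80 = $4,000, leaving $1,601.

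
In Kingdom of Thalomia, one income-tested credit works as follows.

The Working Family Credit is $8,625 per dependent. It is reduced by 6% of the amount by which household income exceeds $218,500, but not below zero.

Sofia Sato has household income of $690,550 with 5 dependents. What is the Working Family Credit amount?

Working Family Credit: base = 5 × $8,625 = $43,125. 6% of the $472,050 excess over $218,500 is $28,323; credit = $43,125 − $28,323 = $14,802.

$14,802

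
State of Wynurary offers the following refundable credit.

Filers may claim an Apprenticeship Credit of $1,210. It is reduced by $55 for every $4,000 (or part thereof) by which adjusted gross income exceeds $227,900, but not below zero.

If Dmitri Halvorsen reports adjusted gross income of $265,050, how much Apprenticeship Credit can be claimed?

$660

Apprenticeship Credit: income exceeds $227,900 by $37,150, which is 10 full-or-partial $4,000 increments; reduction = 10 × $55 = $550, leaving $660.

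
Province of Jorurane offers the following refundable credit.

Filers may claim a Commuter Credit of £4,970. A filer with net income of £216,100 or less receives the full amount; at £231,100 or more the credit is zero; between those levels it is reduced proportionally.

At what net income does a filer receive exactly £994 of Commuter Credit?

£228,100

£994 is 994/4,970 of the full £4,970, so 3,976/4,970 of the £15,000 range has been used: income = £216,100 + £15,000 × 3,976/4,970 = £228,100.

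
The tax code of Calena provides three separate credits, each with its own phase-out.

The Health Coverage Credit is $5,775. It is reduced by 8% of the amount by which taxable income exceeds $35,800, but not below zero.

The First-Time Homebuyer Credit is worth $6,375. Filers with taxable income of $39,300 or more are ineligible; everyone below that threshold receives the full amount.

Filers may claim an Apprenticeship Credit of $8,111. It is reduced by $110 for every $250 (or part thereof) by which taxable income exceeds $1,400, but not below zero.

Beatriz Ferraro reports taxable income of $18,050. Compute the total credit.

$12,891

Health Coverage Credit: $18,050 is at or below the $35,800 threshold, so the full $5,775 applies.
First-Time Homebuyer Credit: $18,050 is below the $39,300 cutoff, so the full $6,375 applies.
Apprenticeship Credit: income exceeds $1,400 by $16,650, which is 67 full-or-partial $250 increments; reduction = 67 × $110 = $7,370, leaving $741.
Total: $5,775 + $6,375 + $741 = $12,891.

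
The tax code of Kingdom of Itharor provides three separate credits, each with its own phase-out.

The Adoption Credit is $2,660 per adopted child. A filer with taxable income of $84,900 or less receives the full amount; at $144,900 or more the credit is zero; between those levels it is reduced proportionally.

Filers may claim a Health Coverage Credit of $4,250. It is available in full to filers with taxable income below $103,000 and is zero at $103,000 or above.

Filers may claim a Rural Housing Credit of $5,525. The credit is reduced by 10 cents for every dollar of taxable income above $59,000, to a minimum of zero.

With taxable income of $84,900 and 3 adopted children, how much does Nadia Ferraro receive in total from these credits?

Adoption Credit: base = 3 × $2,660 = $7,980. $84,900 is at or below the $84,900 threshold, so the full $7,980 applies.
Health Coverage Credit: $84,900 is below the $103,000 cutoff, so the full $4,250 applies.
Rural Housing Credit: 10% of the $25,900 excess over $59,000 is $2,590; credit = $5,525 − $2,590 = $2,935.
Total: $7,980 + $4,250 + $2,935 = $15,165.

$15,165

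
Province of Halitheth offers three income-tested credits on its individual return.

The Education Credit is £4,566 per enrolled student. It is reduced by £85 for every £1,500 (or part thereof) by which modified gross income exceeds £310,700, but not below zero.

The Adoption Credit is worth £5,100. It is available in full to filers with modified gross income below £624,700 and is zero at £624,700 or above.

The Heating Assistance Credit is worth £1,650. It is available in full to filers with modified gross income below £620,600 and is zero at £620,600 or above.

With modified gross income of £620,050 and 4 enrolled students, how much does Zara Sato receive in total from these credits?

Education Credit: base = 4 × £4,566 = £18,264. income exceeds £310,700 by £309,350, which is 207 full-or-partial £1,500 increments; reduction = 207 × £85 = £17,595, leaving £669.
Adoption Credit: £620,050 is below the £624,700 cutoff, so the full £5,100 applies.
Heating Assistance Credit: £620,050 is below the £620,600 cutoff, so the full £1,650 applies.
Total: £669 + £5,100 + £1,650 = £7,419.

£7,419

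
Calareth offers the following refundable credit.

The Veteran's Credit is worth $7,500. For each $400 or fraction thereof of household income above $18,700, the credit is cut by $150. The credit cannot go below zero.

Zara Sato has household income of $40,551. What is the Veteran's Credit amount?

Veteran's Credit: income exceeds $18,700 by $21,851 → 55 increments × $150 = $8,250 ≥ base, so the credit is $0.

$0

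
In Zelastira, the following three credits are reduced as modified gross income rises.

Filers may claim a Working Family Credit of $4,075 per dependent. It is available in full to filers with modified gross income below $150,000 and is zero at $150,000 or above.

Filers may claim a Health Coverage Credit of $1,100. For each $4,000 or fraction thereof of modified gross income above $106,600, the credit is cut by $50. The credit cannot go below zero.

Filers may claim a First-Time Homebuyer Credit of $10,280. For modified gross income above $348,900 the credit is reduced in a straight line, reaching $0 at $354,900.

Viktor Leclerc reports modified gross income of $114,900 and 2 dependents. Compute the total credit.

$19,380

Working Family Credit: base = 2 × $4,075 = $8,150. $114,900 is below the $150,000 cutoff, so the full $8,150 applies.
Health Coverage Credit: income exceeds $106,600 by $8,300, which is 3 full-or-partial $4,000 increments; reduction = 3 × $50 = $150, leaving $950.
First-Time Homebuyer Credit: $114,900 is at or below the $348,900 threshold, so the full $10,280 applies.
Total: $8,150 + $950 + $10,280 = $19,380.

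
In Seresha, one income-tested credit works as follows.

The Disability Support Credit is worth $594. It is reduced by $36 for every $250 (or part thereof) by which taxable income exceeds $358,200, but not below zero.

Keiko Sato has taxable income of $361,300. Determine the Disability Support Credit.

$126

Disability Support Credit: income exceeds $358,200 by $3,100, which is 13 full-or-partial $250 increments; reduction = 13 × $36 = $468, leaving $126.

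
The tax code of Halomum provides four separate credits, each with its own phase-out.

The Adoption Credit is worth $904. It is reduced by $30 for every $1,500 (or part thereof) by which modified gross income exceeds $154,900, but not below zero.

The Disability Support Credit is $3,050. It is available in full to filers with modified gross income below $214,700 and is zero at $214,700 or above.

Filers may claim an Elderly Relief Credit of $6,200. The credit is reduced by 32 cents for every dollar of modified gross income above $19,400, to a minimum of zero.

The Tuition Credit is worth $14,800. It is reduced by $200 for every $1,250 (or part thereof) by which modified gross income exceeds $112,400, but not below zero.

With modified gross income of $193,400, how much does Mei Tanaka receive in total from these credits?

$4,974

Adoption Credit: income exceeds $154,900 by $38,500, which is 26 full-or-partial $1,500 increments; reduction = 26 × $30 = $780, leaving $124.
Disability Support Credit: $193,400 is below the $214,700 cutoff, so the full $3,050 applies.
Elderly Relief Credit: 32% of the $174,000 excess over $19,400 is $55,680 ≥ base, so the credit is $0.
Tuition Credit: income exceeds $112,400 by $81,000, which is 65 full-or-partial $1,250 increments; reduction = 65 × $200 = $13,000, leaving $1,800.
Total: $124 + $3,050 + $0 + $1,800 = $4,974.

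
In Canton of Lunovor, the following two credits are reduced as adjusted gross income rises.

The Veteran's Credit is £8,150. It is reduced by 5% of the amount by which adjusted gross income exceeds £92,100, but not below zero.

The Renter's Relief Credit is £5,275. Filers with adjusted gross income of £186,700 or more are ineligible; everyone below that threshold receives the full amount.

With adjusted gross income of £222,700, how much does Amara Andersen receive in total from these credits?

£1,620

Veteran's Credit: 5% of the £130,600 excess over £92,100 is £6,530; credit = £8,150 − £6,530 = £1,620.
Renter's Relief Credit: £222,700 meets or exceeds the £186,700 cutoff, so the credit is £0.
Total: £1,620 + £0 = £1,620.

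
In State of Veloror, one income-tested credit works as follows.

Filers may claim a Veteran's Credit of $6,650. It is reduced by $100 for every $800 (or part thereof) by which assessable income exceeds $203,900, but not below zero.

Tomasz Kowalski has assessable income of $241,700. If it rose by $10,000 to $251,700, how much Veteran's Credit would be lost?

At $241,700 — income exceeds $203,900 by $37,800, which is 48 full-or-partial $800 increments; reduction = 48 × $100 = $4,800, leaving $1,850.
At $251,700 — income exceeds $203,900 by $47,800, which is 60 full-or-partial $800 increments; reduction = 60 × $100 = $6,000, leaving $650.
Lost: $1,850 − $650 = $1,200.

$1,200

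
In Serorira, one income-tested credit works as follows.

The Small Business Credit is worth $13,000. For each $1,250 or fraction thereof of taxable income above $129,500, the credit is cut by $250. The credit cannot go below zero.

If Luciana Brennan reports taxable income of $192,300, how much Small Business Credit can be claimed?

$250

Small Business Credit: income exceeds $129,500 by $62,800, which is 51 full-or-partial $1,250 increments; reduction = 51 × $250 = $12,750, leaving $250.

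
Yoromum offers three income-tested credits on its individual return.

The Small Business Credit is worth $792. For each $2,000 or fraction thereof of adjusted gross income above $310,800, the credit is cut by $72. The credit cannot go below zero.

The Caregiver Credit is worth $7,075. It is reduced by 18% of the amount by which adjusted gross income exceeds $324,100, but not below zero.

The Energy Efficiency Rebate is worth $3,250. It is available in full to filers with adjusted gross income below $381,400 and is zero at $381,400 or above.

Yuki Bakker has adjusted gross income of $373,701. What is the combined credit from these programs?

Small Business Credit: income exceeds $310,800 by $62,901 → 32 increments × $72 = $2,304 ≥ base, so the credit is $0.
Caregiver Credit: 18% of the $49,601 excess over $324,100 is $8,928.18 ≥ base, so the credit is $0.
Energy Efficiency Rebate: $373,701 is below the $381,400 cutoff, so the full $3,250 applies.
Total: $0 + $0 + $3,250 = $3,250.

$3,250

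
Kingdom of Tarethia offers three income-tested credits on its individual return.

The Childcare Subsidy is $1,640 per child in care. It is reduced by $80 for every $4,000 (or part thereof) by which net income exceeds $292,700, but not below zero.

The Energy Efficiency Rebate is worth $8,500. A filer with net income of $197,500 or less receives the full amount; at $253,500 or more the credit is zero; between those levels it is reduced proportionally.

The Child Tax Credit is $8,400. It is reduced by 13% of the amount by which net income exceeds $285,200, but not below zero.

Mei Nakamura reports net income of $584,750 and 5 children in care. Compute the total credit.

Childcare Subsidy: base = 5 × $1,640 = $8,200. income exceeds $292,700 by $292,050, which is 74 full-or-partial $4,000 increments; reduction = 74 × $80 = $5,920, leaving $2,280.
Energy Efficiency Rebate: $584,750 is at or above $253,500, so the credit is $0.
Child Tax Credit: 13% of the $299,550 excess over $285,200 is $38,941.50 ≥ base, so the credit is $0.
Total: $2,280 + $0 + $0 = $2,280.

$2,280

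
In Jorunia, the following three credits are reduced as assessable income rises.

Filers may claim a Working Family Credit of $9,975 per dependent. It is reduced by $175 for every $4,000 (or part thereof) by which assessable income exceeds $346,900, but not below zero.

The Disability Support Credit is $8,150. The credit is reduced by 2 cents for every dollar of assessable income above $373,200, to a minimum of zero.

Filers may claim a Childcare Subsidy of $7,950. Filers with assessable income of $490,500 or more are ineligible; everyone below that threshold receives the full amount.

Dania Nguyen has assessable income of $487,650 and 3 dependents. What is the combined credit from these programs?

$37,436

Working Family Credit: base = 3 × $9,975 = $29,925. income exceeds $346,900 by $140,750, which is 36 full-or-partial $4,000 increments; reduction = 36 × $175 = $6,300, leaving $23,625.
Disability Support Credit: 2% of the $114,450 excess over $373,200 is $2,289; credit = $8,150 − $2,289 = $5,861.
Childcare Subsidy: $487,650 is below the $490,500 cutoff, so the full $7,950 applies.
Total: $23,625 + $5,861 + $7,950 = $37,436.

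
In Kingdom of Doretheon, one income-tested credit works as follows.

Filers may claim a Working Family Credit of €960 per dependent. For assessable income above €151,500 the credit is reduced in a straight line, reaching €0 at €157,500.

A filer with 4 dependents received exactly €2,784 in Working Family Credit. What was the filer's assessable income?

€153,150

Full credit = 4 × €960 = €3,840.
€2,784 is 2,784/3,840 of the full €3,840, so 1,056/3,840 of the €6,000 range has been used: income = €151,500 + €6,000 × 1,056/3,840 = €153,150.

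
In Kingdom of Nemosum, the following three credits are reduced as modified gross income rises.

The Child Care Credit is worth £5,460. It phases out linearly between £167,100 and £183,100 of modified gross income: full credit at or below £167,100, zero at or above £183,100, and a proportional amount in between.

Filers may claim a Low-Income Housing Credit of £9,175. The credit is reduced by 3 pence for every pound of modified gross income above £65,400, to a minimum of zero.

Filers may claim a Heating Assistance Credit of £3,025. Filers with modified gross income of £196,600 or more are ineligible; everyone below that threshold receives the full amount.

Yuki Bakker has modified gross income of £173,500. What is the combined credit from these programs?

Child Care Credit: £173,500 is £6,400 into a £16,000 phase-out range, leaving 9,600/16,000 of the credit: £5,460 × 9,600/16,000 = £3,276.
Low-Income Housing Credit: 3% of the £108,100 excess over £65,400 is £3,243; credit = £9,175 − £3,243 = £5,932.
Heating Assistance Credit: £173,500 is below the £196,600 cutoff, so the full £3,025 applies.
Total: £3,276 + £5,932 + £3,025 = £12,233.

£12,233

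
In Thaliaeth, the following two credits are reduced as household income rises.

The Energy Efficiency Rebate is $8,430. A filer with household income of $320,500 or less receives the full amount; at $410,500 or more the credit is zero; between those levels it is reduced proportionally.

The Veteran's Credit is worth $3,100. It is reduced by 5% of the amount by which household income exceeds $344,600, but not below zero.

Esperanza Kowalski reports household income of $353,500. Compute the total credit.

Energy Efficiency Rebate: $353,500 is $33,000 into a $90,000 phase-out range, leaving 57,000/90,000 of the credit: $8,430 × 57,000/90,000 = $5,339.
Veteran's Credit: 5% of the $8,900 excess over $344,600 is $445; credit = $3,100 − $445 = $2,655.
Total: $5,339 + $2,655 = $7,994.

$7,994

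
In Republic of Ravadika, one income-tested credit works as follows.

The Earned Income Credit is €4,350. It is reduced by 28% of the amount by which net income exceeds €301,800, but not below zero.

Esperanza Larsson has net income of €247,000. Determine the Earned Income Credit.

Earned Income Credit: €247,000 is at or below the €301,800 threshold, so the full €4,350 applies.

€4,350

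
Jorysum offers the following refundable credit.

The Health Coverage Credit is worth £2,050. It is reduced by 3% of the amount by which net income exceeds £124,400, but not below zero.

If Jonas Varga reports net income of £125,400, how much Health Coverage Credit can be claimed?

Health Coverage Credit: 3% of the £1,000 excess over £124,400 is £30; credit = £2,050 − £30 = £2,020.

£2,020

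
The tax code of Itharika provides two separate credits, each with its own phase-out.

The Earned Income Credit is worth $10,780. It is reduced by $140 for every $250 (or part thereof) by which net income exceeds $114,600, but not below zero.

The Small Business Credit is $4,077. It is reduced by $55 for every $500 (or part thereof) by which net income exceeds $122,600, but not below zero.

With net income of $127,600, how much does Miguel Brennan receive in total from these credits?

Earned Income Credit: income exceeds $114,600 by $13,000, which is 52 full-or-partial $250 increments; reduction = 52 × $140 = $7,280, leaving $3,500.
Small Business Credit: income exceeds $122,600 by $5,000, which is 10 full-or-partial $500 increments; reduction = 10 × $55 = $550, leaving $3,527.
Total: $3,500 + $3,527 = $7,027.

$7,027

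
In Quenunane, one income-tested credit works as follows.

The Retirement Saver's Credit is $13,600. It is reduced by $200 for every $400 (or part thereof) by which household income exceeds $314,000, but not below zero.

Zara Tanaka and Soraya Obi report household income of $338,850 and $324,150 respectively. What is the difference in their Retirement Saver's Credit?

$7,400

Zara ($338,850): Retirement Saver's Credit: income exceeds $314,000 by $24,850, which is 63 full-or-partial $400 increments; reduction = 63 × $200 = $12,600, leaving $1,000.
Soraya ($324,150): Retirement Saver's Credit: income exceeds $314,000 by $10,150, which is 26 full-or-partial $400 increments; reduction = 26 × $200 = $5,200, leaving $8,400.
Difference: |$1,000 − $8,400| = $7,400.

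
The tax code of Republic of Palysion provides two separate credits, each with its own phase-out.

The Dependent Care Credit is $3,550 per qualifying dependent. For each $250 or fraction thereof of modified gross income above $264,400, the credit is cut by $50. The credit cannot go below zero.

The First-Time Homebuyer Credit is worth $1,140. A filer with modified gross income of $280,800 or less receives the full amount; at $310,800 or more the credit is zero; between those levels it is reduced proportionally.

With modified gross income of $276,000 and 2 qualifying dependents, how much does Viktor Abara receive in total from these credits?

Dependent Care Credit: base = 2 × $3,550 = $7,100. income exceeds $264,400 by $11,600, which is 47 full-or-partial $250 increments; reduction = 47 × $50 = $2,350, leaving $4,750.
First-Time Homebuyer Credit: $276,000 is at or below the $280,800 threshold, so the full $1,140 applies.
Total: $4,750 + $1,140 = $5,890.

$5,890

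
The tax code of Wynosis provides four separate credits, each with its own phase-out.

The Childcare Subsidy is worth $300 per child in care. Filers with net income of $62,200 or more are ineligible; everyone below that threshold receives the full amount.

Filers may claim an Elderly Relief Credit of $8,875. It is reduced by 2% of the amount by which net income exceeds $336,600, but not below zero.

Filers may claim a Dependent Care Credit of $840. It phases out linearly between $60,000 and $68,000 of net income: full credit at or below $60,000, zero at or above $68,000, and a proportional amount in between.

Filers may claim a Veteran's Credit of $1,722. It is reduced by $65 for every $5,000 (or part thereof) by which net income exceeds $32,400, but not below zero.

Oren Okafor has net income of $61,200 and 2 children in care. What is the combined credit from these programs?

$11,521

Childcare Subsidy: base = 2 × $300 = $600. $61,200 is below the $62,200 cutoff, so the full $600 applies.
Elderly Relief Credit: $61,200 is at or below the $336,600 threshold, so the full $8,875 applies.
Dependent Care Credit: $61,200 is $1,200 into a $8,000 phase-out range, leaving 6,800/8,000 of the credit: $840 × 6,800/8,000 = $714.
Veteran's Credit: income exceeds $32,400 by $28,800, which is 6 full-or-partial $5,000 increments; reduction = 6 × $65 = $390, leaving $1,332.
Total: $600 + $8,875 + $714 + $1,332 = $11,521.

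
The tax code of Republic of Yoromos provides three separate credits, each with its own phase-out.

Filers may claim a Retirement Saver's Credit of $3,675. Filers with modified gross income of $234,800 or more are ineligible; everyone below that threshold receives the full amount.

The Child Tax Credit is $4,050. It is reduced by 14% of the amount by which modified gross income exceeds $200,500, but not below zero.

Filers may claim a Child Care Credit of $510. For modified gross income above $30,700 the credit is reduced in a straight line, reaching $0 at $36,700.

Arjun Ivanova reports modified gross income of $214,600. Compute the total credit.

$5,751

Retirement Saver's Credit: $214,600 is below the $234,800 cutoff, so the full $3,675 applies.
Child Tax Credit: 14% of the $14,100 excess over $200,500 is $1,974; credit = $4,050 − $1,974 = $2,076.
Child Care Credit: $214,600 is at or above $36,700, so the credit is $0.
Total: $3,675 + $2,076 + $0 = $5,751.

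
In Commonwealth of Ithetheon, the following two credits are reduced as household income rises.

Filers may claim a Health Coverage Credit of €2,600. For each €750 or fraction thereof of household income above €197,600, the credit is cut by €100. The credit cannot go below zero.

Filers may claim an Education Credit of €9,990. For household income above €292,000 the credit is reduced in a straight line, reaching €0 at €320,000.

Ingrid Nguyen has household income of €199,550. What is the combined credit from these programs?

€12,290

Health Coverage Credit: income exceeds €197,600 by €1,950, which is 3 full-or-partial €750 increments; reduction = 3 × €100 = €300, leaving €2,300.
Education Credit: €199,550 is at or below the €292,000 threshold, so the full €9,990 applies.
Total: €2,300 + €9,990 = €12,290.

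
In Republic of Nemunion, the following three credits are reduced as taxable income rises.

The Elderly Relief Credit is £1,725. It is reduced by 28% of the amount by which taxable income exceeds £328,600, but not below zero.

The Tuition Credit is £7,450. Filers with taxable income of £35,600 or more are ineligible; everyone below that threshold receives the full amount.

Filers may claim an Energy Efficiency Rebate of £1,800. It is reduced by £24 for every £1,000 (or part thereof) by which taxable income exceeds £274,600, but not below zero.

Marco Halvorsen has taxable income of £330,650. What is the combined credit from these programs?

£1,583

Elderly Relief Credit: 28% of the £2,050 excess over £328,600 is £574; credit = £1,725 − £574 = £1,151.
Tuition Credit: £330,650 meets or exceeds the £35,600 cutoff, so the credit is £0.
Energy Efficiency Rebate: income exceeds £274,600 by £56,050, which is 57 full-or-partial £1,000 increments; reduction = 57 × £24 = £1,368, leaving £432.
Total: £1,151 + £0 + £432 = £1,583.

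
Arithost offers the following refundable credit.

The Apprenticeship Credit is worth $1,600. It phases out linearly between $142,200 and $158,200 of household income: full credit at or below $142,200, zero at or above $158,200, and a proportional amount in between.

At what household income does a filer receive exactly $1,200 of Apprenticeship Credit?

$1,200 is 1,200/1,600 of the full $1,600, so 400/1,600 of the $16,000 range has been used: income = $142,200 + $16,000 × 400/1,600 = $146,200.

$146,200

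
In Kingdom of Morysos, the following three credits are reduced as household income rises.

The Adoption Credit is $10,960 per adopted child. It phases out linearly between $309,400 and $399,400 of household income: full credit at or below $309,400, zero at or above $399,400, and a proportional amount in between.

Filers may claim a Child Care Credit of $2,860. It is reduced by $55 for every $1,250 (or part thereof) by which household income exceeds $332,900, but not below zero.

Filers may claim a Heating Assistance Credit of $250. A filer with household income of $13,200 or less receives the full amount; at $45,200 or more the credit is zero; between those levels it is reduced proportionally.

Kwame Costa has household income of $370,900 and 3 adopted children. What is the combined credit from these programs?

Adoption Credit: base = 3 × $10,960 = $32,880. $370,900 is $61,500 into a $90,000 phase-out range, leaving 28,500/90,000 of the credit: $32,880 × 28,500/90,000 = $10,412.
Child Care Credit: income exceeds $332,900 by $38,000, which is 31 full-or-partial $1,250 increments; reduction = 31 × $55 = $1,705, leaving $1,155.
Heating Assistance Credit: $370,900 is at or above $45,200, so the credit is $0.
Total: $10,412 + $1,155 + $0 = $11,567.

$11,567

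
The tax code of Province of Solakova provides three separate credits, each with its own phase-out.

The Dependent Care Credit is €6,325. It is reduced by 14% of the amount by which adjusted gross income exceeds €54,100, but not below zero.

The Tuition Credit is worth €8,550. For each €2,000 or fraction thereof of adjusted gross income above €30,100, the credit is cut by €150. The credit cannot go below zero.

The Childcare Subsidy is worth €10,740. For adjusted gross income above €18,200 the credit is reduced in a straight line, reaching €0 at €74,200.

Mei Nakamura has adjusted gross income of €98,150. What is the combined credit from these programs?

Dependent Care Credit: 14% of the €44,050 excess over €54,100 is €6,167; credit = €6,325 − €6,167 = €158.
Tuition Credit: income exceeds €30,100 by €68,050, which is 35 full-or-partial €2,000 increments; reduction = 35 × €150 = €5,250, leaving €3,300.
Childcare Subsidy: €98,150 is at or above €74,200, so the credit is €0.
Total: €158 + €3,300 + €0 = €3,458.

€3,458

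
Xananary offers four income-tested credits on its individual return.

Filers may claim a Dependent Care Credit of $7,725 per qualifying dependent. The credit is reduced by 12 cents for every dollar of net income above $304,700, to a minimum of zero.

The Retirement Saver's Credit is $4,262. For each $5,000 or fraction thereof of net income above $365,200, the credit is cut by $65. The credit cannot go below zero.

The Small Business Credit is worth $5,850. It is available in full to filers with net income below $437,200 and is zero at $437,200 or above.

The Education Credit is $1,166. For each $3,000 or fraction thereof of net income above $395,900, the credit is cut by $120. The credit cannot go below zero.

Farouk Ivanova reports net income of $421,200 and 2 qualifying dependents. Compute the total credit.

$10,888

Dependent Care Credit: base = 2 × $7,725 = $15,450. 12% of the $116,500 excess over $304,700 is $13,980; credit = $15,450 − $13,980 = $1,470.
Retirement Saver's Credit: income exceeds $365,200 by $56,000, which is 12 full-or-partial $5,000 increments; reduction = 12 × $65 = $780, leaving $3,482.
Small Business Credit: $421,200 is below the $437,200 cutoff, so the full $5,850 applies.
Education Credit: income exceeds $395,900 by $25,300, which is 9 full-or-partial $3,000 increments; reduction = 9 × $120 = $1,080, leaving $86.
Total: $1,470 + $3,482 + $5,850 + $86 = $10,888.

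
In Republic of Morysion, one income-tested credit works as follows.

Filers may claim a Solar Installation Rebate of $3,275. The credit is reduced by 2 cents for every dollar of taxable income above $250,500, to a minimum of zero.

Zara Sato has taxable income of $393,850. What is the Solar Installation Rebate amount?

Solar Installation Rebate: 2% of the $143,350 excess over $250,500 is $2,867; credit = $3,275 − $2,867 = $408.

$408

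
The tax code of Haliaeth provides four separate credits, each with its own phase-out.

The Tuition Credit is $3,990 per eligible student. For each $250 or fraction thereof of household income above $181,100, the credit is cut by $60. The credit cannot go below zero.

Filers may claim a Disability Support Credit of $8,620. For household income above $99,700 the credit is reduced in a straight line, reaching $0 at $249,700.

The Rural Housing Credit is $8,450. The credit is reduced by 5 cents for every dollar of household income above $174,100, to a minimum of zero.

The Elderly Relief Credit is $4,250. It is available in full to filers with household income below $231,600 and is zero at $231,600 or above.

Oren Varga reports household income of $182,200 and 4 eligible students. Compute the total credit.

$31,834

Tuition Credit: base = 4 × $3,990 = $15,960. income exceeds $181,100 by $1,100, which is 5 full-or-partial $250 increments; reduction = 5 × $60 = $300, leaving $15,660.
Disability Support Credit: $182,200 is $82,500 into a $150,000 phase-out range, leaving 67,500/150,000 of the credit: $8,620 × 67,500/150,000 = $3,879.
Rural Housing Credit: 5% of the $8,100 excess over $174,100 is $405; credit = $8,450 − $405 = $8,045.
Elderly Relief Credit: $182,200 is below the $231,600 cutoff, so the full $4,250 applies.
Total: $15,660 + $3,879 + $8,045 + $4,250 = $31,834.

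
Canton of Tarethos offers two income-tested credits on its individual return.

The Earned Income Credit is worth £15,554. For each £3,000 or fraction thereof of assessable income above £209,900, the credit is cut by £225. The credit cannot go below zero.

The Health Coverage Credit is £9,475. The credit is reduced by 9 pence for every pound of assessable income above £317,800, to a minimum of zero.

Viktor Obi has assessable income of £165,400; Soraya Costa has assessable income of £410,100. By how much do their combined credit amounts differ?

Viktor (£165,400): Earned Income Credit: £165,400 is at or below the £209,900 threshold, so the full £15,554 applies. Health Coverage Credit: £165,400 is at or below the £317,800 threshold, so the full £9,475 applies. total £15,554 + £9,475 = £25,029
Soraya (£410,100): Earned Income Credit: income exceeds £209,900 by £200,200, which is 67 full-or-partial £3,000 increments; reduction = 67 × £225 = £15,075, leaving £479. Health Coverage Credit: 9% of the £92,300 excess over £317,800 is £8,307; credit = £9,475 − £8,307 = £1,168. total £479 + £1,168 = £1,647
Difference: |£25,029 − £1,647| = £23,382.

£23,382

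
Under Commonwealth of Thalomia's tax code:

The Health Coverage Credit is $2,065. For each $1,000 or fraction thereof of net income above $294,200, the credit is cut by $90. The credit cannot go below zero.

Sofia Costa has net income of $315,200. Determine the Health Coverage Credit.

Health Coverage Credit: income exceeds $294,200 by $21,000, which is 21 full-or-partial $1,000 increments; reduction = 21 × $90 = $1,890, leaving $175.

$175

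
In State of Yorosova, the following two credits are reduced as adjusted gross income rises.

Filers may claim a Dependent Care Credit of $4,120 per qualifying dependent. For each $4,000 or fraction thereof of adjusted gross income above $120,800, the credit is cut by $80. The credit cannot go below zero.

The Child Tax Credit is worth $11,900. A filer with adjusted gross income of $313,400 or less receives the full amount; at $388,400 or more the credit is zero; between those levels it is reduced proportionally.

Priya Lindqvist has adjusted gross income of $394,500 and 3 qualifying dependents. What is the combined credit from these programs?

Dependent Care Credit: base = 3 × $4,120 = $12,360. income exceeds $120,800 by $273,700, which is 69 full-or-partial $4,000 increments; reduction = 69 × $80 = $5,520, leaving $6,840.
Child Tax Credit: $394,500 is at or above $388,400, so the credit is $0.
Total: $6,840 + $0 = $6,840.

$6,840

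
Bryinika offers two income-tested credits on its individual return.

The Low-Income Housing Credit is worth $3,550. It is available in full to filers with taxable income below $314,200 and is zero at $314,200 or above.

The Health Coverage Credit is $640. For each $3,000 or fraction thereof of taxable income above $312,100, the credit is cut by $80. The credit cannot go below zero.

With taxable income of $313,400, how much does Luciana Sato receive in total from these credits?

$4,110

Low-Income Housing Credit: $313,400 is below the $314,200 cutoff, so the full $3,550 applies.
Health Coverage Credit: income exceeds $312,100 by $1,300, which is 1 full-or-partial $3,000 increment; reduction = 1 × $80 = $80, leaving $560.
Total: $3,550 + $560 = $4,110.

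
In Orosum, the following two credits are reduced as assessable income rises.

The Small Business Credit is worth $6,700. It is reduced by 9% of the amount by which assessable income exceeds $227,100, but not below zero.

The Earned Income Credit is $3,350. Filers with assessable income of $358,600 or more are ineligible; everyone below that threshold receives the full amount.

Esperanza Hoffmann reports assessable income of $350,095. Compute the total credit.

Small Business Credit: 9% of the $122,995 excess over $227,100 is $11,069.55 ≥ base, so the credit is $0.
Earned Income Credit: $350,095 is below the $358,600 cutoff, so the full $3,350 applies.
Total: $0 + $3,350 = $3,350.

$3,350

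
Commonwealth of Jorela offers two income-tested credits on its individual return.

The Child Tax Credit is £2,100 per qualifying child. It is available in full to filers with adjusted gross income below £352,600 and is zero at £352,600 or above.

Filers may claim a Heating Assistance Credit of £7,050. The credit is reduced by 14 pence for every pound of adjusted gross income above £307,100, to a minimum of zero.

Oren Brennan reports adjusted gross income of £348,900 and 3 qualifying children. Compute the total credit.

Child Tax Credit: base = 3 × £2,100 = £6,300. £348,900 is below the £352,600 cutoff, so the full £6,300 applies.
Heating Assistance Credit: 14% of the £41,800 excess over £307,100 is £5,852; credit = £7,050 − £5,852 = £1,198.
Total: £6,300 + £1,198 = £7,498.

£7,498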